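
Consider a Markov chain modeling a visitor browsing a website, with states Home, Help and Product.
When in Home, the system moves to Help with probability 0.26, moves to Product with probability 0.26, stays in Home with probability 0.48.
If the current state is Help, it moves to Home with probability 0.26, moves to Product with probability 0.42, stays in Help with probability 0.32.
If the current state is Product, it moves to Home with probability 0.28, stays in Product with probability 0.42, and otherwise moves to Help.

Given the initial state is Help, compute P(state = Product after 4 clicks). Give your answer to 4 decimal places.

0.3657

Propagate the distribution vector 4 clicks from Help.
After 0 clicks: (0.0000, 1.0000, 0.0000)
After 1 click: (0.2600, 0.3200, 0.4200)
After 2 clicks: (0.3256, 0.2960, 0.3784)
After 3 clicks: (0.3392, 0.2929, 0.3679)
After 4 clicks: (0.3420, 0.2923, 0.3657)
P(in Product after 4 clicks) = 0.3657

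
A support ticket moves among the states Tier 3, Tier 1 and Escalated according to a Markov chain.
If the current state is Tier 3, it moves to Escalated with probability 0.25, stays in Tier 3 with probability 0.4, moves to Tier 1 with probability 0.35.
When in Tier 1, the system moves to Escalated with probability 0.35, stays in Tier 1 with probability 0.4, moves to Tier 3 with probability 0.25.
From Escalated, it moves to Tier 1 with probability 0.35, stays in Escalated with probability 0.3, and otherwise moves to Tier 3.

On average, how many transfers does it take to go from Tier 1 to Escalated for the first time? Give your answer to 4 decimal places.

3.1193

Let t(s) be the expected number of transfers to first reach Escalated from state s, with t(Escalated) = 0. Conditioning on the first transfer:
t(Tier 3) = 1 + 0.4·t(Tier 3) + 0.35·t(Tier 1)
t(Tier 1) = 1 + 0.25·t(Tier 3) + 0.4·t(Tier 1)
Solving: t(Tier 3) = 3.4862, t(Tier 1) = 3.1193.
Expected transfers from Tier 1 to Escalated: 3.1193.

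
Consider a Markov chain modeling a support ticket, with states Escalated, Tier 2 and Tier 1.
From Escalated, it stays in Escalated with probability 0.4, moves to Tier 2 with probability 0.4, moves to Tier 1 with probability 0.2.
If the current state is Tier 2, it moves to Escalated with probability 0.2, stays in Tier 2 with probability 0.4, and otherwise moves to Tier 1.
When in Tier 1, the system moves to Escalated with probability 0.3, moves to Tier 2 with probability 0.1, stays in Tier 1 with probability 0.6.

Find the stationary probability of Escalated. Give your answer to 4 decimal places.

0.3030

Let the stationary distribution be π with π = πP and π_1 + π_2 + π_3 = 1.
π_1 = 0.4·π_1 + 0.2·π_2 + 0.3·π_3
π_2 = 0.4·π_1 + 0.4·π_2 + 0.1·π_3
Solving with the normalization constraint gives π = (0.3030, 0.2727, 0.4242).
So the stationary probability of Escalated is 0.3030.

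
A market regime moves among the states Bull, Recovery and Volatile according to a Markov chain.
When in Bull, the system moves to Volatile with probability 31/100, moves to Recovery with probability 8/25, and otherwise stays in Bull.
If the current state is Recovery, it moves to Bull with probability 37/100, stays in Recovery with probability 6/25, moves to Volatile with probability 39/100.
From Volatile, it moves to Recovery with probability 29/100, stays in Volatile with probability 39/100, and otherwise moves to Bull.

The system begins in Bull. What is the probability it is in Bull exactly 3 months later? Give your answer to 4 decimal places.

Propagate the distribution vector 3 months from Bull.
After 0 months: (1.0000, 0.0000, 0.0000)
After 1 month: (0.3700, 0.3200, 0.3100)
After 2 months: (0.3545, 0.2851, 0.3604)
After 3 months: (0.3520, 0.2864, 0.3616)
P(in Bull after 3 months) = 0.3520

0.3520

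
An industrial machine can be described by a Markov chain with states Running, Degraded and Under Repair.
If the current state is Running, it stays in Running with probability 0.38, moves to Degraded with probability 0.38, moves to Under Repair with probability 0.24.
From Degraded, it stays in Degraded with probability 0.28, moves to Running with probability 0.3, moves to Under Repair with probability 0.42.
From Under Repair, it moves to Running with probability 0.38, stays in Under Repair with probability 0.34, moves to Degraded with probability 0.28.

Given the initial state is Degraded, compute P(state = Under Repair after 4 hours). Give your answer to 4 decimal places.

0.3297

Propagate the distribution vector 4 hours from Degraded.
After 0 hours: (0.0000, 1.0000, 0.0000)
After 1 hour: (0.3000, 0.2800, 0.4200)
After 2 hours: (0.3576, 0.3100, 0.3324)
After 3 hours: (0.3552, 0.3158, 0.3290)
After 4 hours: (0.3547, 0.3155, 0.3297)
P(in Under Repair after 4 hours) = 0.3297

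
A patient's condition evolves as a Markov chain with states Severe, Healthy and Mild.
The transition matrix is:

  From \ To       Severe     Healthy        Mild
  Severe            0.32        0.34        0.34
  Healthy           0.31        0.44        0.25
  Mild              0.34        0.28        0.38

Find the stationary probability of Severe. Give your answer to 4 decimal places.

Let the stationary distribution be π with π = πP and π_1 + π_2 + π_3 = 1.
π_1 = 0.32·π_1 + 0.31·π_2 + 0.34·π_3
π_2 = 0.34·π_1 + 0.44·π_2 + 0.28·π_3
Solving with the normalization constraint gives π = (0.3229, 0.3564, 0.3208).
So the stationary probability of Severe is 0.3229.

0.3229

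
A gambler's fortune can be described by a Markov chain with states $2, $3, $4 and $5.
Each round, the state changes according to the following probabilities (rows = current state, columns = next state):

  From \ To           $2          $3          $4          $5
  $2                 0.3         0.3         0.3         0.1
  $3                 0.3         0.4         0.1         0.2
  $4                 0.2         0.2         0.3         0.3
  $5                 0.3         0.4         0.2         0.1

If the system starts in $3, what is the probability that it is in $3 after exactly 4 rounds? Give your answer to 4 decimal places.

Propagate the distribution vector 4 rounds from $3.
After 0 rounds: (0.0000, 1.0000, 0.0000, 0.0000)
After 1 round: (0.3000, 0.4000, 0.1000, 0.2000)
After 2 rounds: (0.2900, 0.3500, 0.2000, 0.1600)
After 3 rounds: (0.2800, 0.3310, 0.2140, 0.1750)
After 4 rounds: (0.2786, 0.3292, 0.2163, 0.1759)
P(in $3 after 4 rounds) = 0.3292

0.3292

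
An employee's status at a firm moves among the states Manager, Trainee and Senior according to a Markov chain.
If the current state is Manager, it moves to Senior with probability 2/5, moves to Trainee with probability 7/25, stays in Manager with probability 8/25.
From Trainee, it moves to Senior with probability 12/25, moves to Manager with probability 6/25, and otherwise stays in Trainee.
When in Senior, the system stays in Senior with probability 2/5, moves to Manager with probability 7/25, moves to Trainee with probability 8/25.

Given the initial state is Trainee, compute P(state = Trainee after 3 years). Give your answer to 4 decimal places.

0.2969

Propagate the distribution vector 3 years from Trainee.
After 0 years: (0.0000, 1.0000, 0.0000)
After 1 year: (0.2400, 0.2800, 0.4800)
After 2 years: (0.2784, 0.2992, 0.4224)
After 3 years: (0.2792, 0.2969, 0.4239)
P(in Trainee after 3 years) = 0.2969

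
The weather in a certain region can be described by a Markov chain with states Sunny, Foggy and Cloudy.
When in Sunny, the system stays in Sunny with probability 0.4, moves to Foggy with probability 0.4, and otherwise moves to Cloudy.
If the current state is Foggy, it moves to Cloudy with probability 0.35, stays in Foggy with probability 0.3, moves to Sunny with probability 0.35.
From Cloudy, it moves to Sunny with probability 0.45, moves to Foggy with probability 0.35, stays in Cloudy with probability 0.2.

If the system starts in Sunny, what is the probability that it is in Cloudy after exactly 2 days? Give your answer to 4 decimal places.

Sum over the intermediate state after 1 day:
P = P(Sunny→Sunny)·P(Sunny→Cloudy) + P(Sunny→Foggy)·P(Foggy→Cloudy) + P(Sunny→Cloudy)·P(Cloudy→Cloudy)
  = 0.4×0.2 + 0.4×0.35 + 0.2×0.2
  = 0.0800 + 0.1400 + 0.0400 = 0.2600

0.2600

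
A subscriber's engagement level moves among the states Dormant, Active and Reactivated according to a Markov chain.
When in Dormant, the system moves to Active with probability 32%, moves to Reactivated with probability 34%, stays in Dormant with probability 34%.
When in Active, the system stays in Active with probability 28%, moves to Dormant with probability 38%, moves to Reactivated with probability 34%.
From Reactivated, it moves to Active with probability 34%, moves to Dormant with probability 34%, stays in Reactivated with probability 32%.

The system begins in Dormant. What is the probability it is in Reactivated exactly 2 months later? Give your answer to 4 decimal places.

0.3332

Sum over the intermediate state after 1 month:
P = P(Dormant→Dormant)·P(Dormant→Reactivated) + P(Dormant→Active)·P(Active→Reactivated) + P(Dormant→Reactivated)·P(Reactivated→Reactivated)
  = 0.34×0.34 + 0.32×0.34 + 0.34×0.32
  = 0.1156 + 0.1088 + 0.1088 = 0.3332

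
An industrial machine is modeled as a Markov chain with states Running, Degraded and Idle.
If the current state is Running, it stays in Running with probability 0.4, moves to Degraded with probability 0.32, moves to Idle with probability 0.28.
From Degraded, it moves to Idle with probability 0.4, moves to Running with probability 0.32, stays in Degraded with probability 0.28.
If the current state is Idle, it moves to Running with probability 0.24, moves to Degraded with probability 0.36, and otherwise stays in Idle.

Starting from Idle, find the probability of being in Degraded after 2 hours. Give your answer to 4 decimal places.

Sum over the intermediate state after 1 hour:
P = P(Idle→Running)·P(Running→Degraded) + P(Idle→Degraded)·P(Degraded→Degraded) + P(Idle→Idle)·P(Idle→Degraded)
  = 0.24×0.32 + 0.36×0.28 + 0.4×0.36
  = 0.0768 + 0.1008 + 0.1440 = 0.3216

0.3216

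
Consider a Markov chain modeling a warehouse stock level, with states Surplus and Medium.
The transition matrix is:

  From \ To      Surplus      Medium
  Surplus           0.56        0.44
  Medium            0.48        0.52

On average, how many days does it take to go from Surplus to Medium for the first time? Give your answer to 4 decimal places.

Let t(s) be the expected number of days to first reach Medium from state s, with t(Medium) = 0. Conditioning on the first day:
t(Surplus) = 1 + 0.56·t(Surplus)
Solving: t(Surplus) = 2.2727.
Expected days from Surplus to Medium: 2.2727.

2.2727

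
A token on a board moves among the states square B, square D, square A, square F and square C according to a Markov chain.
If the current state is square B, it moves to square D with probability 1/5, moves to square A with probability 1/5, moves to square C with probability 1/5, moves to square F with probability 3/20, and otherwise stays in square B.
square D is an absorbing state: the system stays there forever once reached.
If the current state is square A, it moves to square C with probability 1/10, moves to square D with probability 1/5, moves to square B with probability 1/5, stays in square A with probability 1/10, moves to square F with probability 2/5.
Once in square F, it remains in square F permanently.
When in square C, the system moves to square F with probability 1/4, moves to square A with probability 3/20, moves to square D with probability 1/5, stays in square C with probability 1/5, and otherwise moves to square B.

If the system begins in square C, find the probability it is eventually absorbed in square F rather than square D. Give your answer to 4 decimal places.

Let h(s) be the probability of absorption at square F starting from transient state s. Then h(square F) = 1 and h(square D) = 0. By first-step analysis:
h(square B) = 0.25·h(square B) + 0.2·0 + 0.2·h(square A) + 0.15·1 + 0.2·h(square C)
h(square A) = 0.2·h(square B) + 0.2·0 + 0.1·h(square A) + 0.4·1 + 0.1·h(square C)
h(square C) = 0.2·h(square B) + 0.2·0 + 0.15·h(square A) + 0.25·1 + 0.2·h(square C)
Solving: h(square B) = 0.5141, h(square A) = 0.6206, h(square C) = 0.5574.
Starting from square C, the probability is 0.5574.

0.5574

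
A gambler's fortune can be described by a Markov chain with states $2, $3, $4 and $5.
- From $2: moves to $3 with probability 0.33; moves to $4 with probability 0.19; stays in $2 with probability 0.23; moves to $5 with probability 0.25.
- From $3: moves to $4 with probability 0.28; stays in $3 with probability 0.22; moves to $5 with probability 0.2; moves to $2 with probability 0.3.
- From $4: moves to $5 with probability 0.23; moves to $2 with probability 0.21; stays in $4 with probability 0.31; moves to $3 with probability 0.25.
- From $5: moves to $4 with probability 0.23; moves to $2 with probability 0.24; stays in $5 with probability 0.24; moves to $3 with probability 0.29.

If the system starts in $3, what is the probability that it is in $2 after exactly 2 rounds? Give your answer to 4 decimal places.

0.2418

Propagate the distribution vector 2 rounds from $3.
After 0 rounds: (0.0000, 1.0000, 0.0000, 0.0000)
After 1 round: (0.3000, 0.2200, 0.2800, 0.2000)
After 2 rounds: (0.2418, 0.2754, 0.2514, 0.2314)
P(in $2 after 2 rounds) = 0.2418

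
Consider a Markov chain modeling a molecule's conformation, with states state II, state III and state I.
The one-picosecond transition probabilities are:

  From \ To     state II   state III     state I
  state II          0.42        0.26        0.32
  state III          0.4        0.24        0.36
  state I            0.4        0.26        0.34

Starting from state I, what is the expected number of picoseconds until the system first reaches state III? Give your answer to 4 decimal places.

Let t(s) be the expected number of picoseconds to first reach state III from state s, with t(state III) = 0. Conditioning on the first picosecond:
t(state II) = 1 + 0.42·t(state II) + 0.32·t(state I)
t(state I) = 1 + 0.4·t(state II) + 0.34·t(state I)
Solving: t(state II) = 3.8462, t(state I) = 3.8462.
Expected picoseconds from state I to state III: 3.8462.

3.8462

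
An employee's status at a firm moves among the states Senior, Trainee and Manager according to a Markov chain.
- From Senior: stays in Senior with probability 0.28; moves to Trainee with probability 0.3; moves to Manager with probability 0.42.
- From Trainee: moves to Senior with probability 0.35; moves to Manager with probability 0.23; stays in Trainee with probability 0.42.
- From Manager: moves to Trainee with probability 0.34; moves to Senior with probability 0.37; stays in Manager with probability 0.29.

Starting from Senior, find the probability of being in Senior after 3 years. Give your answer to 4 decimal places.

0.3325

Propagate the distribution vector 3 years from Senior.
After 0 years: (1.0000, 0.0000, 0.0000)
After 1 year: (0.2800, 0.3000, 0.4200)
After 2 years: (0.3388, 0.3528, 0.3084)
After 3 years: (0.3325, 0.3547, 0.3129)
P(in Senior after 3 years) = 0.3325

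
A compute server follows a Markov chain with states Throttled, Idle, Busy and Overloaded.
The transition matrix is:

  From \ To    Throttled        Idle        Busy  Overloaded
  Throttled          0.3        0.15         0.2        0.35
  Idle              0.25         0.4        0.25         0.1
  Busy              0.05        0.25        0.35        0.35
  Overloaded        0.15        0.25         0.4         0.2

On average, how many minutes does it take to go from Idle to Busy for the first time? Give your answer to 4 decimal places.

Let t(s) be the expected number of minutes to first reach Busy from state s, with t(Busy) = 0. Conditioning on the first minute:
t(Throttled) = 1 + 0.3·t(Throttled) + 0.15·t(Idle) + 0.35·t(Overloaded)
t(Idle) = 1 + 0.25·t(Throttled) + 0.4·t(Idle) + 0.1·t(Overloaded)
t(Overloaded) = 1 + 0.15·t(Throttled) + 0.25·t(Idle) + 0.2·t(Overloaded)
Solving: t(Throttled) = 3.8111, t(Idle) = 3.7789, t(Overloaded) = 3.1455.
Expected minutes from Idle to Busy: 3.7789.

3.7789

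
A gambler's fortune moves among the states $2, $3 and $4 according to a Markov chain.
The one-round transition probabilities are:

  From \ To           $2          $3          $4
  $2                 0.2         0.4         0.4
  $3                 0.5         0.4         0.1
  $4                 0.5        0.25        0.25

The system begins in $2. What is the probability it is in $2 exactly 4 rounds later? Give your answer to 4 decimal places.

Propagate the distribution vector 4 rounds from $2.
After 0 rounds: (1.0000, 0.0000, 0.0000)
After 1 round: (0.2000, 0.4000, 0.4000)
After 2 rounds: (0.4400, 0.3400, 0.2200)
After 3 rounds: (0.3680, 0.3670, 0.2650)
After 4 rounds: (0.3896, 0.3603, 0.2502)
P(in $2 after 4 rounds) = 0.3896

0.3896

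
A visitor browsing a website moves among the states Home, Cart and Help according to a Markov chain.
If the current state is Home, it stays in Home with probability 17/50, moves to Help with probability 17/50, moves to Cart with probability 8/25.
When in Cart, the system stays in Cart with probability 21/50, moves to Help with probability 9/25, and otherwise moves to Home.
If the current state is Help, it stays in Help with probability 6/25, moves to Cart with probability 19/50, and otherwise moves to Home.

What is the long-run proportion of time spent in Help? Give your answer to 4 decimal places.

0.3159

Let the stationary distribution be π with π = πP and π_1 + π_2 + π_3 = 1.
π_1 = 0.34·π_1 + 0.22·π_2 + 0.38·π_3
π_2 = 0.32·π_1 + 0.42·π_2 + 0.38·π_3
Solving with the normalization constraint gives π = (0.3074, 0.3766, 0.3159).
So the stationary probability of Help is 0.3159.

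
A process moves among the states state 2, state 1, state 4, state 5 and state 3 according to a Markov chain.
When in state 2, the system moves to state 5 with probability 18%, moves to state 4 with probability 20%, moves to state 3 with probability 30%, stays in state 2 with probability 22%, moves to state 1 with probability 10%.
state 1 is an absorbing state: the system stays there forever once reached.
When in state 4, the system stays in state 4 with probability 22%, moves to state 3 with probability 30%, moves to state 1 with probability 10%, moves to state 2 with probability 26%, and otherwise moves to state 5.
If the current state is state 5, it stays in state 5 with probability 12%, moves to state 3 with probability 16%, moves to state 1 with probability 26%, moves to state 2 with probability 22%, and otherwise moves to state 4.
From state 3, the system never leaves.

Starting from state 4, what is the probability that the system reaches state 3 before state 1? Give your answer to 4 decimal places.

0.6982

Let h(s) be the probability of absorption at state 3 starting from transient state s. Then h(state 3) = 1 and h(state 1) = 0. By first-step analysis:
h(state 2) = 0.22·h(state 2) + 0.1·0 + 0.2·h(state 4) + 0.18·h(state 5) + 0.3·1
h(state 4) = 0.26·h(state 2) + 0.1·0 + 0.22·h(state 4) + 0.12·h(state 5) + 0.3·1
h(state 5) = 0.22·h(state 2) + 0.26·0 + 0.24·h(state 4) + 0.12·h(state 5) + 0.16·1
Solving: h(state 2) = 0.6893, h(state 4) = 0.6982, h(state 5) = 0.5445.
Starting from state 4, the probability is 0.6982.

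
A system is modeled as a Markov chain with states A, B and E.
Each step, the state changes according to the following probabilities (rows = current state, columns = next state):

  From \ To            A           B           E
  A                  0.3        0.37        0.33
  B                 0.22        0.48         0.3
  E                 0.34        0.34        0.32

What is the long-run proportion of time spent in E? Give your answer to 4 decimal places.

0.3147

Let the stationary distribution be π with π = πP and π_1 + π_2 + π_3 = 1.
π_1 = 0.3·π_1 + 0.22·π_2 + 0.34·π_3
π_2 = 0.37·π_1 + 0.48·π_2 + 0.34·π_3
Solving with the normalization constraint gives π = (0.2802, 0.4051, 0.3147).
So the stationary probability of E is 0.3147.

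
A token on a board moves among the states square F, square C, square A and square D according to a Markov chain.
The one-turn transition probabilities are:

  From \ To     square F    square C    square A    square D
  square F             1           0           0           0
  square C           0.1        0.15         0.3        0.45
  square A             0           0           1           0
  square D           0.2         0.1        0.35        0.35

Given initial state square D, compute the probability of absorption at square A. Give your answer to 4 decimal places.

0.6453

Let h(s) be the probability of absorption at square A starting from transient state s. Then h(square A) = 1 and h(square F) = 0. By first-step analysis:
h(square C) = 0.1·0 + 0.15·h(square C) + 0.3·1 + 0.45·h(square D)
h(square D) = 0.2·0 + 0.1·h(square C) + 0.35·1 + 0.35·h(square D)
Solving: h(square C) = 0.6946, h(square D) = 0.6453.
Starting from square D, the probability is 0.6453.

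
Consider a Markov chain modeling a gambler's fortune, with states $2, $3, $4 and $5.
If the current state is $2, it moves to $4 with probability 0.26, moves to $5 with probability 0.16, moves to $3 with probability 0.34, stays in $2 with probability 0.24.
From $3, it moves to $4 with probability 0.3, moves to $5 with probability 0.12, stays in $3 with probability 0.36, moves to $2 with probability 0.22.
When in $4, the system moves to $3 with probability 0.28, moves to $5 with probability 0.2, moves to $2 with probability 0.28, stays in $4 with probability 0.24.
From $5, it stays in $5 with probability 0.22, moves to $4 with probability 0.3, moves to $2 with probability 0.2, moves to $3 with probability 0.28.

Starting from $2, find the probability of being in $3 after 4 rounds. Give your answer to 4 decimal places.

0.3199

Propagate the distribution vector 4 rounds from $2.
After 0 rounds: (1.0000, 0.0000, 0.0000, 0.0000)
After 1 round: (0.2400, 0.3400, 0.2600, 0.1600)
After 2 rounds: (0.2372, 0.3216, 0.2748, 0.1664)
After 3 rounds: (0.2379, 0.3200, 0.2740, 0.1681)
After 4 rounds: (0.2378, 0.3199, 0.2740, 0.1682)
P(in $3 after 4 rounds) = 0.3199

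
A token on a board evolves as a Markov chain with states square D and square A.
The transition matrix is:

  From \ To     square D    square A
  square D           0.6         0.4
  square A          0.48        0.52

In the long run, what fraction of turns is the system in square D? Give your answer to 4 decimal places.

Let the stationary distribution be π with π = πP and π_1 + π_2 = 1.
π_1 = 0.6·π_1 + 0.48·π_2
Solving with the normalization constraint gives π = (0.5455, 0.4545).
So the stationary probability of square D is 0.5455.

0.5455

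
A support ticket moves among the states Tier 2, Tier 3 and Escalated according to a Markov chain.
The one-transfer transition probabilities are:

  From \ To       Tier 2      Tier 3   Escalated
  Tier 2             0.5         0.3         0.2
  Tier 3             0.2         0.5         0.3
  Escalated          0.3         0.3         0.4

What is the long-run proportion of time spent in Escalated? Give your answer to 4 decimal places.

0.2969

Let the stationary distribution be π with π = πP and π_1 + π_2 + π_3 = 1.
π_1 = 0.5·π_1 + 0.2·π_2 + 0.3·π_3
π_2 = 0.3·π_1 + 0.5·π_2 + 0.3·π_3
Solving with the normalization constraint gives π = (0.3281, 0.3750, 0.2969).
So the stationary probability of Escalated is 0.2969.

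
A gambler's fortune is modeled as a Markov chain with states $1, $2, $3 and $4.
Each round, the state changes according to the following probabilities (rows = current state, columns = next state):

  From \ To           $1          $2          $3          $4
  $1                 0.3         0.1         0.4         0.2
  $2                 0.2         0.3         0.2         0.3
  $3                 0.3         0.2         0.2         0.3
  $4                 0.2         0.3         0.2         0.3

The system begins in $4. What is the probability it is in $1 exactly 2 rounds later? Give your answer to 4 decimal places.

0.2400

Propagate the distribution vector 2 rounds from $4.
After 0 rounds: (0.0000, 0.0000, 0.0000, 1.0000)
After 1 round: (0.2000, 0.3000, 0.2000, 0.3000)
After 2 rounds: (0.2400, 0.2400, 0.2400, 0.2800)
P(in $1 after 2 rounds) = 0.2400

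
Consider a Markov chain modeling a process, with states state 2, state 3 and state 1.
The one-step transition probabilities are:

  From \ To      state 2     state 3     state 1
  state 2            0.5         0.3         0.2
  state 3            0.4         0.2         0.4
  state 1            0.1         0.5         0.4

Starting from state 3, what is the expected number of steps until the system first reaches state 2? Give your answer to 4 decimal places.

3.5714

Let t(s) be the expected number of steps to first reach state 2 from state s, with t(state 2) = 0. Conditioning on the first step:
t(state 3) = 1 + 0.2·t(state 3) + 0.4·t(state 1)
t(state 1) = 1 + 0.5·t(state 3) + 0.4·t(state 1)
Solving: t(state 3) = 3.5714, t(state 1) = 4.6429.
Expected steps from state 3 to state 2: 3.5714.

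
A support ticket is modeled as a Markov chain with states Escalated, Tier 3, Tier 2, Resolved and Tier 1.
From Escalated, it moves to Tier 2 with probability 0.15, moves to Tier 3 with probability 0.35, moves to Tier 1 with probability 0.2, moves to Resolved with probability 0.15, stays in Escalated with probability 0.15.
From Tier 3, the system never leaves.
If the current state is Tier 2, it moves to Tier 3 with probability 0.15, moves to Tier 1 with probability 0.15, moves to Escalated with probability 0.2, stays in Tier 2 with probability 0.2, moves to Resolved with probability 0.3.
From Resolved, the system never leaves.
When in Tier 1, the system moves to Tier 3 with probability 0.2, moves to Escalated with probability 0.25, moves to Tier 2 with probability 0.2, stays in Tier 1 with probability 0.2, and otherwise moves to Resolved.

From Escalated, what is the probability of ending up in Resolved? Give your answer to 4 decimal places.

Let h(s) be the probability of absorption at Resolved starting from transient state s. Then h(Resolved) = 1 and h(Tier 3) = 0. By first-step analysis:
h(Escalated) = 0.15·h(Escalated) + 0.35·0 + 0.15·h(Tier 2) + 0.15·1 + 0.2·h(Tier 1)
h(Tier 2) = 0.2·h(Escalated) + 0.15·0 + 0.2·h(Tier 2) + 0.3·1 + 0.15·h(Tier 1)
h(Tier 1) = 0.25·h(Escalated) + 0.2·0 + 0.2·h(Tier 2) + 0.15·1 + 0.2·h(Tier 1)
Solving: h(Escalated) = 0.3785, h(Tier 2) = 0.5529, h(Tier 1) = 0.4440.
Starting from Escalated, the probability is 0.3785.

0.3785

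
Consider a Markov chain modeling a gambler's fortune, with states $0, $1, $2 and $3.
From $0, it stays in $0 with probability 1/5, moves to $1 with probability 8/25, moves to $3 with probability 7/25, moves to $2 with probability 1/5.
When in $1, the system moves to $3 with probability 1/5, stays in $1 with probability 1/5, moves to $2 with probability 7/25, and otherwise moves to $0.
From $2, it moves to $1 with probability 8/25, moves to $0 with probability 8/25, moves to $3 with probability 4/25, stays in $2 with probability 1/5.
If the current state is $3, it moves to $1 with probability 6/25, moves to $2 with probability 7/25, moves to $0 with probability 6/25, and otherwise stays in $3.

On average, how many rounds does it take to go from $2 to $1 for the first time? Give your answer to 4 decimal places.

Let t(s) be the expected number of rounds to first reach $1 from state s, with t($1) = 0. Conditioning on the first round:
t($0) = 1 + 0.2·t($0) + 0.2·t($2) + 0.28·t($3)
t($2) = 1 + 0.32·t($0) + 0.2·t($2) + 0.16·t($3)
t($3) = 1 + 0.24·t($0) + 0.28·t($2) + 0.24·t($3)
Solving: t($0) = 3.3279, t($2) = 3.2975, t($3) = 3.5816.
Expected rounds from $2 to $1: 3.2975.

3.2975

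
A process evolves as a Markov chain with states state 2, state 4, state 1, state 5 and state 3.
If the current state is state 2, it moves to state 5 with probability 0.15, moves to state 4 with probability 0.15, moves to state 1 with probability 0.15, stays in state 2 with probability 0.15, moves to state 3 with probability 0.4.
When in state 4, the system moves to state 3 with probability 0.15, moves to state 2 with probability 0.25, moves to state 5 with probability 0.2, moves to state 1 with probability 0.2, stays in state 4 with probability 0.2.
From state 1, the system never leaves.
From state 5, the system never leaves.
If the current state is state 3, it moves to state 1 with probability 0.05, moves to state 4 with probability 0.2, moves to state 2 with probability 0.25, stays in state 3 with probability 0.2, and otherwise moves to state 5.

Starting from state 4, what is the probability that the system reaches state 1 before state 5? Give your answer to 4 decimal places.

Let h(s) be the probability of absorption at state 1 starting from transient state s. Then h(state 1) = 1 and h(state 5) = 0. By first-step analysis:
h(state 2) = 0.15·h(state 2) + 0.15·h(state 4) + 0.15·1 + 0.15·0 + 0.4·h(state 3)
h(state 4) = 0.25·h(state 2) + 0.2·h(state 4) + 0.2·1 + 0.2·0 + 0.15·h(state 3)
h(state 3) = 0.25·h(state 2) + 0.2·h(state 4) + 0.05·1 + 0.3·0 + 0.2·h(state 3)
Solving: h(state 2) = 0.3882, h(state 4) = 0.4257, h(state 3) = 0.2902.
Starting from state 4, the probability is 0.4257.

0.4257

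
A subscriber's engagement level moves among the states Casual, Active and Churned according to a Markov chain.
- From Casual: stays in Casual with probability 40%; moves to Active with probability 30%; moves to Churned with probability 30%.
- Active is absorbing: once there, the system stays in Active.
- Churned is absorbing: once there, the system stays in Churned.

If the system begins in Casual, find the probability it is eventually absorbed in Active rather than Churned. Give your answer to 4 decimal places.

0.5000

Let h(s) be the probability of absorption at Active starting from transient state s. Then h(Active) = 1 and h(Churned) = 0. By first-step analysis:
h(Casual) = 0.4·h(Casual) + 0.3·1 + 0.3·0
Solving: h(Casual) = 0.5000.
Starting from Casual, the probability is 0.5000.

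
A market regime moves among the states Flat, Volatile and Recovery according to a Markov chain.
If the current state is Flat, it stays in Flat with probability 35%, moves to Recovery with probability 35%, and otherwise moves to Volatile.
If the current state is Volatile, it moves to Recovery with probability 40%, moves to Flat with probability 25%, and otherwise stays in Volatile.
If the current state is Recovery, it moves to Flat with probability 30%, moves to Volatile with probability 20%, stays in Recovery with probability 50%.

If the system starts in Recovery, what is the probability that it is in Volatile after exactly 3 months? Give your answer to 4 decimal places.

Propagate the distribution vector 3 months from Recovery.
After 0 months: (0.0000, 0.0000, 1.0000)
After 1 month: (0.3000, 0.2000, 0.5000)
After 2 months: (0.3050, 0.2600, 0.4350)
After 3 months: (0.3023, 0.2695, 0.4283)
P(in Volatile after 3 months) = 0.2695

0.2695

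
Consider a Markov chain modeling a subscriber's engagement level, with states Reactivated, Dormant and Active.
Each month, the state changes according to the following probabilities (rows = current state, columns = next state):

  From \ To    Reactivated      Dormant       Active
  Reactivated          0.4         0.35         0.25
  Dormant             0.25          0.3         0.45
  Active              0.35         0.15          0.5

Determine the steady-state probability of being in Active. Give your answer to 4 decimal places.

0.4018

Let the stationary distribution be π with π = πP and π_1 + π_2 + π_3 = 1.
π_1 = 0.4·π_1 + 0.25·π_2 + 0.35·π_3
π_2 = 0.35·π_1 + 0.3·π_2 + 0.15·π_3
Solving with the normalization constraint gives π = (0.3414, 0.2568, 0.4018).
So the stationary probability of Active is 0.4018.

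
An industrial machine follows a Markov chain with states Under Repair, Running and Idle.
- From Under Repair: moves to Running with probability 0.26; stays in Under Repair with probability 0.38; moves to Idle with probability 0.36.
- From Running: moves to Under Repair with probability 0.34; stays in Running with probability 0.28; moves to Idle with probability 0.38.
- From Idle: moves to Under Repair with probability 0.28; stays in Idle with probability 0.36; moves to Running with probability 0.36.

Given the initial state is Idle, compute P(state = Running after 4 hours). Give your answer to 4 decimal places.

0.3027

Propagate the distribution vector 4 hours from Idle.
After 0 hours: (0.0000, 0.0000, 1.0000)
After 1 hour: (0.2800, 0.3600, 0.3600)
After 2 hours: (0.3296, 0.3032, 0.3672)
After 3 hours: (0.3312, 0.3028, 0.3661)
After 4 hours: (0.3313, 0.3027, 0.3661)
P(in Running after 4 hours) = 0.3027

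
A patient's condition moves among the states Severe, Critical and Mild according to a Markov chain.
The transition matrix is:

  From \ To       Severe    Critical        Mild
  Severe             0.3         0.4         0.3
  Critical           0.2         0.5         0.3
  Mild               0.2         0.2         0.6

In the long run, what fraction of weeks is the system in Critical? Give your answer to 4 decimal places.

Let the stationary distribution be π with π = πP and π_1 + π_2 + π_3 = 1.
π_1 = 0.3·π_1 + 0.2·π_2 + 0.2·π_3
π_2 = 0.4·π_1 + 0.5·π_2 + 0.2·π_3
Solving with the normalization constraint gives π = (0.2222, 0.3492, 0.4286).
So the stationary probability of Critical is 0.3492.

0.3492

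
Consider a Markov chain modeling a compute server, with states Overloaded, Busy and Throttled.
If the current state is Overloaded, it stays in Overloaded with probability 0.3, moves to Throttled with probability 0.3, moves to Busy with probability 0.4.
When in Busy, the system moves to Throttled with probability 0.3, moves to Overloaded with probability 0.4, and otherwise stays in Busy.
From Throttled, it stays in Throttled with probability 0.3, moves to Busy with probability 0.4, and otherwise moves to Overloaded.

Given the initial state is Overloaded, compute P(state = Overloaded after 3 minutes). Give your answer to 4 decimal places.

0.3360

Propagate the distribution vector 3 minutes from Overloaded.
After 0 minutes: (1.0000, 0.0000, 0.0000)
After 1 minute: (0.3000, 0.4000, 0.3000)
After 2 minutes: (0.3400, 0.3600, 0.3000)
After 3 minutes: (0.3360, 0.3640, 0.3000)
P(in Overloaded after 3 minutes) = 0.3360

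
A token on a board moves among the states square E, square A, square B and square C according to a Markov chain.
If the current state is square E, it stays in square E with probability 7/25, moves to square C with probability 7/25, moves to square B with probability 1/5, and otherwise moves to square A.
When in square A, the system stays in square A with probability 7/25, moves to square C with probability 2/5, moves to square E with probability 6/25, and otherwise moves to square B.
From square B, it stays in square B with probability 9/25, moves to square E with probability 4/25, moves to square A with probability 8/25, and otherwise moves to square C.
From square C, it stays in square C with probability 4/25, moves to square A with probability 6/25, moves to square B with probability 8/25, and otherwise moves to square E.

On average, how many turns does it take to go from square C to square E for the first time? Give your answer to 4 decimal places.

4.2144

Let t(s) be the expected number of turns to first reach square E from state s, with t(square E) = 0. Conditioning on the first turn:
t(square A) = 1 + 0.28·t(square A) + 0.08·t(square B) + 0.4·t(square C)
t(square B) = 1 + 0.32·t(square A) + 0.36·t(square B) + 0.16·t(square C)
t(square C) = 1 + 0.24·t(square A) + 0.32·t(square B) + 0.16·t(square C)
Solving: t(square A) = 4.2575, t(square B) = 4.7448, t(square C) = 4.2144.
Expected turns from square C to square E: 4.2144.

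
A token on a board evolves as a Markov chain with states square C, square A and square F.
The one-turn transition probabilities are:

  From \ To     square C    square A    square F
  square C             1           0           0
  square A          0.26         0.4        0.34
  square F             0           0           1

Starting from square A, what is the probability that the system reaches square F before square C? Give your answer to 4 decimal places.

Let h(s) be the probability of absorption at square F starting from transient state s. Then h(square F) = 1 and h(square C) = 0. By first-step analysis:
h(square A) = 0.26·0 + 0.4·h(square A) + 0.34·1
Solving: h(square A) = 0.5667.
Starting from square A, the probability is 0.5667.

0.5667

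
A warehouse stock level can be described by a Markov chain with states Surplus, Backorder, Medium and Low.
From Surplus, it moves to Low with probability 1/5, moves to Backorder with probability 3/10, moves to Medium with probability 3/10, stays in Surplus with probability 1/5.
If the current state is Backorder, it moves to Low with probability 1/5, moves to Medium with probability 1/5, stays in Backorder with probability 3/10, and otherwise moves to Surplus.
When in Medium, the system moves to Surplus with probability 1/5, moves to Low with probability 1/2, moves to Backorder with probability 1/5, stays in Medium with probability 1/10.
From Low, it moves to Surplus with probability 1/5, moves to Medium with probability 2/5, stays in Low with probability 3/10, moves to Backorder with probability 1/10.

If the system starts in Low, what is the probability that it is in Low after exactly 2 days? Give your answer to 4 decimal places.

0.3500

Propagate the distribution vector 2 days from Low.
After 0 days: (0.0000, 0.0000, 0.0000, 1.0000)
After 1 day: (0.2000, 0.1000, 0.4000, 0.3000)
After 2 days: (0.2100, 0.2000, 0.2400, 0.3500)
P(in Low after 2 days) = 0.3500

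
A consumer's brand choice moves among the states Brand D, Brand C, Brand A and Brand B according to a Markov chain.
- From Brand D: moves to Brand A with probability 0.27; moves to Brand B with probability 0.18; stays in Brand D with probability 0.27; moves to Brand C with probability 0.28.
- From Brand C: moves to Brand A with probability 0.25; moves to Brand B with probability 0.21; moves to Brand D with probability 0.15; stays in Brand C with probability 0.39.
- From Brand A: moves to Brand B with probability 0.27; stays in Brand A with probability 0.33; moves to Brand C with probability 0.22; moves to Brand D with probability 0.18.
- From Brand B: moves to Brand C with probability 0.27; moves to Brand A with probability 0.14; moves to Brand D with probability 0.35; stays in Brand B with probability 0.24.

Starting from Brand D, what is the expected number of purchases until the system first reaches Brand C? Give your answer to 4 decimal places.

Let t(s) be the expected number of purchases to first reach Brand C from state s, with t(Brand C) = 0. Conditioning on the first purchase:
t(Brand D) = 1 + 0.27·t(Brand D) + 0.27·t(Brand A) + 0.18·t(Brand B)
t(Brand A) = 1 + 0.18·t(Brand D) + 0.33·t(Brand A) + 0.27·t(Brand B)
t(Brand B) = 1 + 0.35·t(Brand D) + 0.14·t(Brand A) + 0.24·t(Brand B)
Solving: t(Brand D) = 3.8110, t(Brand A) = 4.0549, t(Brand B) = 3.8178.
Expected purchases from Brand D to Brand C: 3.8110.

3.8110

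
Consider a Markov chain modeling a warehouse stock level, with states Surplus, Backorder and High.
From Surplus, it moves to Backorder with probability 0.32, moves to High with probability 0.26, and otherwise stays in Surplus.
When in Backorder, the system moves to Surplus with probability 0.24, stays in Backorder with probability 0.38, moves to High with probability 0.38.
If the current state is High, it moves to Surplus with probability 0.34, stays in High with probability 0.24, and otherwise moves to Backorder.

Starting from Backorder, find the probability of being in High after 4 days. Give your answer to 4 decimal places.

Propagate the distribution vector 4 days from Backorder.
After 0 days: (0.0000, 1.0000, 0.0000)
After 1 day: (0.2400, 0.3800, 0.3800)
After 2 days: (0.3212, 0.3808, 0.2980)
After 3 days: (0.3276, 0.3726, 0.2997)
After 4 days: (0.3289, 0.3723, 0.2987)
P(in High after 4 days) = 0.2987

0.2987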